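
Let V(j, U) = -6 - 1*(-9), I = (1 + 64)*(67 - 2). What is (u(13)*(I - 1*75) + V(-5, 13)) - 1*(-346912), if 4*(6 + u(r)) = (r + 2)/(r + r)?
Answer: 16775905/52 ≈ 3.2261e+5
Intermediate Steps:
u(r) = -6 + (2 + r)/(8*r) (u(r) = -6 + ((r + 2)/(r + r))/4 = -6 + ((2 + r)/((2*r)))/4 = -6 + ((2 + r)*(1/(2*r)))/4 = -6 + ((2 + r)/(2*r))/4 = -6 + (2 + r)/(8*r))
I = 4225 (I = 65*65 = 4225)
V(j, U) = 3 (V(j, U) = -6 + 9 = 3)
(u(13)*(I - 1*75) + V(-5, 13)) - 1*(-346912) = (((⅛)*(2 - 47*13)/13)*(4225 - 1*75) + 3) - 1*(-346912) = (((⅛)*(1/13)*(2 - 611))*(4225 - 75) + 3) + 346912 = (((⅛)*(1/13)*(-609))*4150 + 3) + 346912 = (-609/104*4150 + 3) + 346912 = (-1263675/52 + 3) + 346912 = -1263519/52 + 346912 = 16775905/52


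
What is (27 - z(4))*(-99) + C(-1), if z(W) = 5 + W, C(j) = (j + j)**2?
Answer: -1778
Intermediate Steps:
C(j) = 4*j**2 (C(j) = (2*j)**2 = 4*j**2)
(27 - z(4))*(-99) + C(-1) = (27 - (5 + 4))*(-99) + 4*(-1)**2 = (27 - 1*9)*(-99) + 4*1 = (27 - 9)*(-99) + 4 = 18*(-99) + 4 = -1782 + 4 = -1778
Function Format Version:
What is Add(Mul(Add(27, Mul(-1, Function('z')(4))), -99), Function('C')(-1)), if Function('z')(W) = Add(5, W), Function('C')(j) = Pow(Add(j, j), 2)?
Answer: -1778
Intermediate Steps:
Function('C')(j) = Mul(4, Pow(j, 2)) (Function('C')(j) = Pow(Mul(2, j), 2) = Mul(4, Pow(j, 2)))
Add(Mul(Add(27, Mul(-1, Function('z')(4))), -99), Function('C')(-1)) = Add(Mul(Add(27, Mul(-1, Add(5, 4))), -99), Mul(4, Pow(-1, 2))) = Add(Mul(Add(27, Mul(-1, 9)), -99), Mul(4, 1)) = Add(Mul(Add(27, -9), -99), 4) = Add(Mul(18, -99), 4) = Add(-1782, 4) = -1778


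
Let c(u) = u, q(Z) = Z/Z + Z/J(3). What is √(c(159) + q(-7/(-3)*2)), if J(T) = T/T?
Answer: √1482/3 ≈ 12.832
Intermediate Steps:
J(T) = 1
q(Z) = 1 + Z (q(Z) = Z/Z + Z/1 = 1 + Z*1 = 1 + Z)
√(c(159) + q(-7/(-3)*2)) = √(159 + (1 - 7/(-3)*2)) = √(159 + (1 - 7*(-⅓)*2)) = √(159 + (1 + (7/3)*2)) = √(159 + (1 + 14/3)) = √(159 + 17/3) = √(494/3) = √1482/3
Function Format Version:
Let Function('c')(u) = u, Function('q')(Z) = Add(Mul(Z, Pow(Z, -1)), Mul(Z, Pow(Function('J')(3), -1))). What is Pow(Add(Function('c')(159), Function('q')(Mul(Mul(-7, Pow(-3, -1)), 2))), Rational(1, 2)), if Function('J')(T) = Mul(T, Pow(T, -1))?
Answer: Mul(Rational(1, 3), Pow(1482, Rational(1, 2))) ≈ 12.832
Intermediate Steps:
Function('J')(T) = 1
Function('q')(Z) = Add(1, Z) (Function('q')(Z) = Add(Mul(Z, Pow(Z, -1)), Mul(Z, Pow(1, -1))) = Add(1, Mul(Z, 1)) = Add(1, Z))
Pow(Add(Function('c')(159), Function('q')(Mul(Mul(-7, Pow(-3, -1)), 2))), Rational(1, 2)) = Pow(Add(159, Add(1, Mul(Mul(-7, Pow(-3, -1)), 2))), Rational(1, 2)) = Pow(Add(159, Add(1, Mul(Mul(-7, Rational(-1, 3)), 2))), Rational(1, 2)) = Pow(Add(159, Add(1, Mul(Rational(7, 3), 2))), Rational(1, 2)) = Pow(Add(159, Add(1, Rational(14, 3))), Rational(1, 2)) = Pow(Add(159, Rational(17, 3)), Rational(1, 2)) = Pow(Rational(494, 3), Rational(1, 2)) = Mul(Rational(1, 3), Pow(1482, Rational(1, 2)))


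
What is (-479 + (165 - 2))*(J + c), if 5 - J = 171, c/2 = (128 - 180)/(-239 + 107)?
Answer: 1722832/33 ≈ 52207.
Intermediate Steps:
c = 26/33 (c = 2*((128 - 180)/(-239 + 107)) = 2*(-52/(-132)) = 2*(-52*(-1/132)) = 2*(13/33) = 26/33 ≈ 0.78788)
J = -166 (J = 5 - 1*171 = 5 - 171 = -166)
(-479 + (165 - 2))*(J + c) = (-479 + (165 - 2))*(-166 + 26/33) = (-479 + 163)*(-5452/33) = -316*(-5452/33) = 1722832/33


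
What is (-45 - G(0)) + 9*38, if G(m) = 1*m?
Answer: 297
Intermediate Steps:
G(m) = m
(-45 - G(0)) + 9*38 = (-45 - 1*0) + 9*38 = (-45 + 0) + 342 = -45 + 342 = 297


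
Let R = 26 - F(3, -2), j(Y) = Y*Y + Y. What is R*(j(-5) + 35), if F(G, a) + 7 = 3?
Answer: 1650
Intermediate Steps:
F(G, a) = -4 (F(G, a) = -7 + 3 = -4)
j(Y) = Y + Y**2 (j(Y) = Y**2 + Y = Y + Y**2)
R = 30 (R = 26 - 1*(-4) = 26 + 4 = 30)
R*(j(-5) + 35) = 30*(-5*(1 - 5) + 35) = 30*(-5*(-4) + 35) = 30*(20 + 35) = 30*55 = 1650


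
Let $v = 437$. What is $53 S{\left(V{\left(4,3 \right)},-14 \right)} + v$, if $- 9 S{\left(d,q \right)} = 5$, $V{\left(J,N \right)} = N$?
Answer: $\frac{3668}{9} \approx 407.56$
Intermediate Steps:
$S{\left(d,q \right)} = - \frac{5}{9}$ ($S{\left(d,q \right)} = \left(- \frac{1}{9}\right) 5 = - \frac{5}{9}$)
$53 S{\left(V{\left(4,3 \right)},-14 \right)} + v = 53 \left(- \frac{5}{9}\right) + 437 = - \frac{265}{9} + 437 = \frac{3668}{9}$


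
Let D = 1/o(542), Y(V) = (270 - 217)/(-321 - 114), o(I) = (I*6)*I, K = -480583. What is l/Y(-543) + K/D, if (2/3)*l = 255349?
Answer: -89789531316477/106 ≈ -8.4707e+11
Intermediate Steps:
l = 766047/2 (l = (3/2)*255349 = 766047/2 ≈ 3.8302e+5)
o(I) = 6*I**2 (o(I) = (6*I)*I = 6*I**2)
Y(V) = -53/435 (Y(V) = 53/(-435) = 53*(-1/435) = -53/435)
D = 1/1762584 (D = 1/(6*542**2) = 1/(6*293764) = 1/1762584 ≈ 5.6735e-7)
l/Y(-543) + K/D = 766047/(2*(-53/435)) - 480583/1/1762584 = (766047/2)*(-435/53) - 480583*1762584 = -333230445/106 - 847067906472 = -89789531316477/106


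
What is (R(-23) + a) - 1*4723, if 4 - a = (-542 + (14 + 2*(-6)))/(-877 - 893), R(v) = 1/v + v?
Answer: -6435367/1357 ≈ -4742.4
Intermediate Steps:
R(v) = v + 1/v
a = 218/59 (a = 4 - (-542 + (14 + 2*(-6)))/(-877 - 893) = 4 - (-542 + (14 - 12))/(-1770) = 4 - (-542 + 2)*(-1)/1770 = 4 - (-540)*(-1)/1770 = 4 - 1*18/59 = 4 - 18/59 = 218/59 ≈ 3.6949)
(R(-23) + a) - 1*4723 = ((-23 + 1/(-23)) + 218/59) - 1*4723 = ((-23 - 1/23) + 218/59) - 4723 = (-530/23 + 218/59) - 4723 = -26256/1357 - 4723 = -6435367/1357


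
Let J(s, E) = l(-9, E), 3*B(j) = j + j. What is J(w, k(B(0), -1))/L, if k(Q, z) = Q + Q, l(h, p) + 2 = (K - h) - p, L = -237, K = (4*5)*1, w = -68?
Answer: -9/79 ≈ -0.11392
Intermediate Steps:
K = 20 (K = 20*1 = 20)
B(j) = 2*j/3 (B(j) = (j + j)/3 = (2*j)/3 = 2*j/3)
l(h, p) = 18 - h - p (l(h, p) = -2 + ((20 - h) - p) = -2 + (20 - h - p) = 18 - h - p)
k(Q, z) = 2*Q
J(s, E) = 27 - E (J(s, E) = 18 - 1*(-9) - E = 18 + 9 - E = 27 - E)
J(w, k(B(0), -1))/L = (27 - 2*(⅔)*0)/(-237) = (27 - 2*0)*(-1/237) = (27 - 1*0)*(-1/237) = (27 + 0)*(-1/237) = 27*(-1/237) = -9/79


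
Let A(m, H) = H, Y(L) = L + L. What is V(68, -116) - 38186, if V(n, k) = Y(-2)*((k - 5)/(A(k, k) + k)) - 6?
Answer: -2215257/58 ≈ -38194.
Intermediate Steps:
Y(L) = 2*L
V(n, k) = -6 - 2*(-5 + k)/k (V(n, k) = (2*(-2))*((k - 5)/(k + k)) - 6 = -4*(-5 + k)/(2*k) - 6 = -4*(-5 + k)*1/(2*k) - 6 = -2*(-5 + k)/k - 6 = -6 - 2*(-5 + k)/k)
V(68, -116) - 38186 = (-8 + 10/(-116)) - 38186 = (-8 + 10*(-1/116)) - 38186 = (-8 - 5/58) - 38186 = -469/58 - 38186 = -2215257/58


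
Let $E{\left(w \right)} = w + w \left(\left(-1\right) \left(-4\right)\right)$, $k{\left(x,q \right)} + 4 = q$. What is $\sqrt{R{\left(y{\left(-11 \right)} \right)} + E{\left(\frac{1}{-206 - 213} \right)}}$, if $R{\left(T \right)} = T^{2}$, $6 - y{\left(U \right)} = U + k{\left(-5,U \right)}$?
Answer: $\frac{\sqrt{179772369}}{419} \approx 32.0$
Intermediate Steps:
$k{\left(x,q \right)} = -4 + q$
$y{\left(U \right)} = 10 - 2 U$ ($y{\left(U \right)} = 6 - \left(U + \left(-4 + U\right)\right) = 6 - \left(-4 + 2 U\right) = 10 - 2 U$)
$E{\left(w \right)} = 5 w$ ($E{\left(w \right)} = w + w 4 = w + 4 w = 5 w$)
$\sqrt{R{\left(y{\left(-11 \right)} \right)} + E{\left(\frac{1}{-206 - 213} \right)}} = \sqrt{\left(10 - -22\right)^{2} + \frac{5}{-206 - 213}} = \sqrt{\left(10 + 22\right)^{2} + \frac{5}{-419}} = \sqrt{32^{2} + 5 \left(- \frac{1}{419}\right)} = \sqrt{1024 - \frac{5}{419}} = \sqrt{\frac{429051}{419}} = \frac{\sqrt{179772369}}{419}$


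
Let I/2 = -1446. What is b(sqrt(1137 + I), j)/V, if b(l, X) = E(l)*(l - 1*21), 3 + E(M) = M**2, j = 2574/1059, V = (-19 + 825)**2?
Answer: 18459/324818 - 2637*I*sqrt(195)/324818 ≈ 0.056829 - 0.11337*I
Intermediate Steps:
V = 649636 (V = 806**2 = 649636)
I = -2892 (I = 2*(-1446) = -2892)
j = 858/353 (j = 2574*(1/1059) = 858/353 ≈ 2.4306)
E(M) = -3 + M**2
b(l, X) = (-21 + l)*(-3 + l**2) (b(l, X) = (-3 + l**2)*(l - 1*21) = (-3 + l**2)*(l - 21) = (-3 + l**2)*(-21 + l) = (-21 + l)*(-3 + l**2))
b(sqrt(1137 + I), j)/V = ((-21 + sqrt(1137 - 2892))*(-3 + (sqrt(1137 - 2892))**2))/649636 = ((-21 + sqrt(-1755))*(-3 + (sqrt(-1755))**2))*(1/649636) = ((-21 + 3*I*sqrt(195))*(-3 + (3*I*sqrt(195))**2))*(1/649636) = ((-21 + 3*I*sqrt(195))*(-3 - 1755))*(1/649636) = ((-21 + 3*I*sqrt(195))*(-1758))*(1/649636) = (36918 - 5274*I*sqrt(195))*(1/649636) = 18459/324818 - 2637*I*sqrt(195)/324818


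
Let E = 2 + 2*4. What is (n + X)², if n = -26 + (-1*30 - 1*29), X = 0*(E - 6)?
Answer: 7225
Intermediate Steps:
E = 10 (E = 2 + 8 = 10)
X = 0 (X = 0*(10 - 6) = 0*4 = 0)
n = -85 (n = -26 + (-30 - 29) = -26 - 59 = -85)
(n + X)² = (-85 + 0)² = (-85)² = 7225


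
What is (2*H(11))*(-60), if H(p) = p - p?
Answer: 0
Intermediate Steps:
H(p) = 0
(2*H(11))*(-60) = (2*0)*(-60) = 0*(-60) = 0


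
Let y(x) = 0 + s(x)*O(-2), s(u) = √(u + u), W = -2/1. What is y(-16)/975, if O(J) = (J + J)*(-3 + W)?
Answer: 16*I*√2/195 ≈ 0.11604*I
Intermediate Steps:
W = -2 (W = -2*1 = -2)
O(J) = -10*J (O(J) = (J + J)*(-3 - 2) = (2*J)*(-5) = -10*J)
s(u) = √2*√u (s(u) = √(2*u) = √2*√u)
y(x) = 20*√2*√x (y(x) = 0 + (√2*√x)*(-10*(-2)) = 0 + (√2*√x)*20 = 0 + 20*√2*√x = 20*√2*√x)
y(-16)/975 = (20*√2*√(-16))/975 = (20*√2*(4*I))*(1/975) = (80*I*√2)*(1/975) = 16*I*√2/195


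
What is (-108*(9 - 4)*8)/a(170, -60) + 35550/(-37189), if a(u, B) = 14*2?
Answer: -40412970/260323 ≈ -155.24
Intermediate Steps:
a(u, B) = 28
(-108*(9 - 4)*8)/a(170, -60) + 35550/(-37189) = -108*(9 - 4)*8/28 + 35550/(-37189) = -540*8*(1/28) + 35550*(-1/37189) = -108*40*(1/28) - 35550/37189 = -4320*1/28 - 35550/37189 = -1080/7 - 35550/37189 = -40412970/260323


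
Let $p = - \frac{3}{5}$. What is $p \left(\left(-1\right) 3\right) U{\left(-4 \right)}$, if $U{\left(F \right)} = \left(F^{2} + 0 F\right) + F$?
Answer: $\frac{108}{5} \approx 21.6$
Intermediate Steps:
$p = - \frac{3}{5}$ ($p = \left(-3\right) \frac{1}{5} = - \frac{3}{5} \approx -0.6$)
$U{\left(F \right)} = F + F^{2}$ ($U{\left(F \right)} = \left(F^{2} + 0\right) + F = F^{2} + F = F + F^{2}$)
$p \left(\left(-1\right) 3\right) U{\left(-4 \right)} = - \frac{3 \left(\left(-1\right) 3\right)}{5} \left(- 4 \left(1 - 4\right)\right) = \left(- \frac{3}{5}\right) \left(-3\right) \left(\left(-4\right) \left(-3\right)\right) = \frac{9}{5} \cdot 12 = \frac{108}{5}$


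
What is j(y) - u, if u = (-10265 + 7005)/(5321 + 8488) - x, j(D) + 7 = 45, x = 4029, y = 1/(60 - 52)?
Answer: 56164463/13809 ≈ 4067.2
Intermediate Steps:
y = ⅛ (y = 1/8 = ⅛ ≈ 0.12500)
j(D) = 38 (j(D) = -7 + 45 = 38)
u = -55639721/13809 (u = (-10265 + 7005)/(5321 + 8488) - 1*4029 = -3260/13809 - 4029 = -55639721/13809 ≈ -4029.2)
j(y) - u = 38 - 1*(-55639721/13809) = 38 + 55639721/13809 = 56164463/13809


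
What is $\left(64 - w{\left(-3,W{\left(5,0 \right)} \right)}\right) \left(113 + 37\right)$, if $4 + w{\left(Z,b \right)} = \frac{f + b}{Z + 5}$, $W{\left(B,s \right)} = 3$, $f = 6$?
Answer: $9525$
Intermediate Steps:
$w{\left(Z,b \right)} = -4 + \frac{6 + b}{5 + Z}$ ($w{\left(Z,b \right)} = -4 + \frac{6 + b}{Z + 5} = -4 + \frac{6 + b}{5 + Z}$)
$\left(64 - w{\left(-3,W{\left(5,0 \right)} \right)}\right) \left(113 + 37\right) = \left(64 - \frac{-14 + 3 - -12}{5 - 3}\right) \left(113 + 37\right) = \left(64 - \frac{-14 + 3 + 12}{2}\right) 150 = \left(64 - \frac{1}{2} \cdot 1\right) 150 = \left(64 - \frac{1}{2}\right) 150 = \frac{127}{2} \cdot 150 = 9525$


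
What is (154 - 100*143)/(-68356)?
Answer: 7073/34178 ≈ 0.20695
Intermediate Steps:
(154 - 100*143)/(-68356) = (154 - 14300)*(-1/68356) = -14146*(-1/68356) = 7073/34178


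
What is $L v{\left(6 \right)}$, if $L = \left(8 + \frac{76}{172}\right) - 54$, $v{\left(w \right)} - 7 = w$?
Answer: $- \frac{25467}{43} \approx -592.26$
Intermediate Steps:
$v{\left(w \right)} = 7 + w$
$L = - \frac{1959}{43}$ ($L = \left(8 + 76 \cdot \frac{1}{172}\right) - 54 = \left(8 + \frac{19}{43}\right) - 54 = \frac{363}{43} - 54 = - \frac{1959}{43} \approx -45.558$)
$L v{\left(6 \right)} = - \frac{1959 \left(7 + 6\right)}{43} = \left(- \frac{1959}{43}\right) 13 = - \frac{25467}{43}$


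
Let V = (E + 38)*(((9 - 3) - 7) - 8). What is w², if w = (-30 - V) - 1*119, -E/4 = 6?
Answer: 529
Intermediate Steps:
E = -24 (E = -4*6 = -24)
V = -126 (V = (-24 + 38)*(((9 - 3) - 7) - 8) = 14*((6 - 7) - 8) = 14*(-1 - 8) = 14*(-9) = -126)
w = -23 (w = (-30 - 1*(-126)) - 1*119 = (-30 + 126) - 119 = 96 - 119 = -23)
w² = (-23)² = 529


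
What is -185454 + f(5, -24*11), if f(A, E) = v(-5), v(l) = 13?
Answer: -185441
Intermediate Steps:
f(A, E) = 13
-185454 + f(5, -24*11) = -185454 + 13 = -185441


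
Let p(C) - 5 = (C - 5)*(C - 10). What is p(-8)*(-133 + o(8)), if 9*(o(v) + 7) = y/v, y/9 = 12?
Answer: -66203/2 ≈ -33102.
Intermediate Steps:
y = 108 (y = 9*12 = 108)
o(v) = -7 + 12/v (o(v) = -7 + (108/v)/9 = -7 + 12/v)
p(C) = 5 + (-10 + C)*(-5 + C) (p(C) = 5 + (C - 5)*(C - 10) = 5 + (-5 + C)*(-10 + C) = 5 + (-10 + C)*(-5 + C))
p(-8)*(-133 + o(8)) = (55 + (-8)² - 15*(-8))*(-133 + (-7 + 12/8)) = (55 + 64 + 120)*(-133 + (-7 + 12*(⅛))) = 239*(-133 + (-7 + 3/2)) = 239*(-133 - 11/2) = 239*(-277/2) = -66203/2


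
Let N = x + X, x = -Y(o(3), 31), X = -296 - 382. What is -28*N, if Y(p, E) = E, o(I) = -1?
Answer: 19852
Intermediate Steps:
X = -678
x = -31 (x = -1*31 = -31)
N = -709 (N = -31 - 678 = -709)
-28*N = -28*(-709) = 19852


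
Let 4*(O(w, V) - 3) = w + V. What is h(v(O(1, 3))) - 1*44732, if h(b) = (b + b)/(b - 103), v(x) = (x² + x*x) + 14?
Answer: -2549816/57 ≈ -44734.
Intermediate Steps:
O(w, V) = 3 + V/4 + w/4 (O(w, V) = 3 + (w + V)/4 = 3 + (V + w)/4 = 3 + (V/4 + w/4) = 3 + V/4 + w/4)
v(x) = 14 + 2*x² (v(x) = (x² + x²) + 14 = 2*x² + 14 = 14 + 2*x²)
h(b) = 2*b/(-103 + b) (h(b) = (2*b)/(-103 + b) = 2*b/(-103 + b))
h(v(O(1, 3))) - 1*44732 = 2*(14 + 2*(3 + (¼)*3 + (¼)*1)²)/(-103 + (14 + 2*(3 + (¼)*3 + (¼)*1)²)) - 1*44732 = 2*(14 + 2*(3 + ¾ + ¼)²)/(-103 + (14 + 2*(3 + ¾ + ¼)²)) - 44732 = 2*(14 + 2*4²)/(-103 + (14 + 2*4²)) - 44732 = 2*(14 + 2*16)/(-103 + (14 + 2*16)) - 44732 = 2*(14 + 32)/(-103 + (14 + 32)) - 44732 = 2*46/(-103 + 46) - 44732 = 2*46/(-57) - 44732 = 2*46*(-1/57) - 44732 = -92/57 - 44732 = -2549816/57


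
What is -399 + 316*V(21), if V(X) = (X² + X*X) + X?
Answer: 284949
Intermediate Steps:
V(X) = X + 2*X² (V(X) = (X² + X²) + X = 2*X² + X = X + 2*X²)
-399 + 316*V(21) = -399 + 316*(21*(1 + 2*21)) = -399 + 316*(21*(1 + 42)) = -399 + 316*(21*43) = -399 + 316*903 = -399 + 285348 = 284949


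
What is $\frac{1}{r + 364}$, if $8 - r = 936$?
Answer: $- \frac{1}{564} \approx -0.0017731$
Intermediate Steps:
$r = -928$ ($r = 8 - 936 = -928$)
$\frac{1}{r + 364} = \frac{1}{-928 + 364} = \frac{1}{-564} = - \frac{1}{564}$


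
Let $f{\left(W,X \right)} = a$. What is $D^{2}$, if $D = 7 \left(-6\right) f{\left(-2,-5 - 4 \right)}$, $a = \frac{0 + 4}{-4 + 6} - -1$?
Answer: $15876$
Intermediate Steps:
$a = 3$ ($a = \frac{4}{2} + 1 = 4 \cdot \frac{1}{2} + 1 = 2 + 1 = 3$)
$f{\left(W,X \right)} = 3$
$D = -126$ ($D = 7 \left(-6\right) 3 = \left(-42\right) 3 = -126$)
$D^{2} = \left(-126\right)^{2} = 15876$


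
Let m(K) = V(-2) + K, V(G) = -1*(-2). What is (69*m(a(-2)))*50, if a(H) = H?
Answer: 0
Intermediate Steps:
V(G) = 2
m(K) = 2 + K
(69*m(a(-2)))*50 = (69*(2 - 2))*50 = (69*0)*50 = 0*50 = 0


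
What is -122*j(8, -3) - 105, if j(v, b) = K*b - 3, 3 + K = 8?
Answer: 2091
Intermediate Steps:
K = 5 (K = -3 + 8 = 5)
j(v, b) = -3 + 5*b (j(v, b) = 5*b - 3 = -3 + 5*b)
-122*j(8, -3) - 105 = -122*(-3 + 5*(-3)) - 105 = -122*(-3 - 15) - 105 = -122*(-18) - 105 = 2196 - 105 = 2091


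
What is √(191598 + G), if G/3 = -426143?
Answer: 3*I*√120759 ≈ 1042.5*I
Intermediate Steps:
G = -1278429 (G = 3*(-426143) = -1278429)
√(191598 + G) = √(191598 - 1278429) = √(-1086831) = 3*I*√120759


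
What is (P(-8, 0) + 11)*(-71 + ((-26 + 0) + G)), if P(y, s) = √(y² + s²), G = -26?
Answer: -2337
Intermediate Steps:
P(y, s) = √(s² + y²)
(P(-8, 0) + 11)*(-71 + ((-26 + 0) + G)) = (√(0² + (-8)²) + 11)*(-71 + ((-26 + 0) - 26)) = (√(0 + 64) + 11)*(-71 + (-26 - 26)) = (√64 + 11)*(-71 - 52) = (8 + 11)*(-123) = 19*(-123) = -2337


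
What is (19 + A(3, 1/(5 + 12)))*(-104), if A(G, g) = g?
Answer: -33696/17 ≈ -1982.1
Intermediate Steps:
(19 + A(3, 1/(5 + 12)))*(-104) = (19 + 1/(5 + 12))*(-104) = (19 + 1/17)*(-104) = (324/17)*(-104) = -33696/17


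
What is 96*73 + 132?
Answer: 7140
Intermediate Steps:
96*73 + 132 = 7008 + 132 = 7140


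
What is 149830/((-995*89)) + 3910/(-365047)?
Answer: -11008248412/6465347417 ≈ -1.7027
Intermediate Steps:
149830/((-995*89)) + 3910/(-365047) = 149830/(-88555) + 3910*(-1/365047) = 149830*(-1/88555) - 3910/365047 = -29966/17711 - 3910/365047 = -11008248412/6465347417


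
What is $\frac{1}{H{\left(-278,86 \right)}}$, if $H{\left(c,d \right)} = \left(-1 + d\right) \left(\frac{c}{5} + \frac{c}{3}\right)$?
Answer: $- \frac{3}{37808} \approx -7.9348 \cdot 10^{-5}$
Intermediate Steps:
$H{\left(c,d \right)} = \frac{8 c \left(-1 + d\right)}{15}$ ($H{\left(c,d \right)} = \left(-1 + d\right) \left(c \frac{1}{5} + c \frac{1}{3}\right) = \left(-1 + d\right) \left(\frac{c}{5} + \frac{c}{3}\right) = \left(-1 + d\right) \frac{8 c}{15} = \frac{8 c \left(-1 + d\right)}{15}$)
$\frac{1}{H{\left(-278,86 \right)}} = \frac{1}{\frac{8}{15} \left(-278\right) \left(-1 + 86\right)} = \frac{1}{\frac{8}{15} \left(-278\right) 85} = \frac{1}{- \frac{37808}{3}} = - \frac{3}{37808}$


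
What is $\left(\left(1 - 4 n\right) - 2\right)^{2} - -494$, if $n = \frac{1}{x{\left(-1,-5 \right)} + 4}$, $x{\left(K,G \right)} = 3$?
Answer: $\frac{24327}{49} \approx 496.47$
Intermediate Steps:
$n = \frac{1}{7}$ ($n = \frac{1}{3 + 4} = \frac{1}{7} \approx 0.14286$)
$\left(\left(1 - 4 n\right) - 2\right)^{2} - -494 = \left(\left(1 - \frac{4}{7}\right) - 2\right)^{2} - -494 = \left(\left(1 - \frac{4}{7}\right) - 2\right)^{2} + 494 = \left(\frac{3}{7} - 2\right)^{2} + 494 = \left(- \frac{11}{7}\right)^{2} + 494 = \frac{121}{49} + 494 = \frac{24327}{49}$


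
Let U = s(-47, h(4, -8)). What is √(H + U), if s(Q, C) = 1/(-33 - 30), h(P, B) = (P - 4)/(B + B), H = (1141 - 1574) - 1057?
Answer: I*√657097/21 ≈ 38.601*I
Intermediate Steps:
H = -1490 (H = -433 - 1057 = -1490)
h(P, B) = (-4 + P)/(2*B) (h(P, B) = (-4 + P)/((2*B)) = (-4 + P)*(1/(2*B)) = (-4 + P)/(2*B))
s(Q, C) = -1/63 (s(Q, C) = 1/(-63) = -1/63)
U = -1/63 ≈ -0.015873
√(H + U) = √(-1490 - 1/63) = √(-93871/63) = I*√657097/21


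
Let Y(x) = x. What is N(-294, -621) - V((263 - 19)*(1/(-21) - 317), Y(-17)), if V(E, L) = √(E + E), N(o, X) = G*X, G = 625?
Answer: -388125 - 4*I*√4264449/21 ≈ -3.8813e+5 - 393.34*I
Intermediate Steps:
N(o, X) = 625*X
V(E, L) = √2*√E (V(E, L) = √(2*E) = √2*√E)
N(-294, -621) - V((263 - 19)*(1/(-21) - 317), Y(-17)) = 625*(-621) - √2*√((263 - 19)*(1/(-21) - 317)) = -388125 - √2*√(244*(-1/21 - 317)) = -388125 - √2*√(244*(-6658/21)) = -388125 - √2*√(-1624552/21) = -388125 - √2*2*I*√8528898/21 = -388125 - 4*I*√4264449/21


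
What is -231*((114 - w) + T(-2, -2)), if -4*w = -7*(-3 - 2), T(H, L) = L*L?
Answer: -117117/4 ≈ -29279.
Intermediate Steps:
T(H, L) = L²
w = -35/4 (w = -(-7)*(-3 - 2)/4 = -(-7)*(-5)/4 = -¼*35 = -35/4 ≈ -8.7500)
-231*((114 - w) + T(-2, -2)) = -231*((114 - 1*(-35/4)) + (-2)²) = -231*((114 + 35/4) + 4) = -231*(491/4 + 4) = -231*507/4 = -117117/4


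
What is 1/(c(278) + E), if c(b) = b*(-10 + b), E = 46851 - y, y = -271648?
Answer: 1/393003 ≈ 2.5445e-6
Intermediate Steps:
E = 318499 (E = 46851 - 1*(-271648) = 46851 + 271648 = 318499)
1/(c(278) + E) = 1/(278*(-10 + 278) + 318499) = 1/(278*268 + 318499) = 1/(74504 + 318499) = 1/393003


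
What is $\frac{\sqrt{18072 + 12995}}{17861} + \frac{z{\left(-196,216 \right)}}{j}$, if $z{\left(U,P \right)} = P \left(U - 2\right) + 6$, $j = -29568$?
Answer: $\frac{7127}{4928} + \frac{\sqrt{31067}}{17861} \approx 1.4561$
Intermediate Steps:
$z{\left(U,P \right)} = 6 + P \left(-2 + U\right)$ ($z{\left(U,P \right)} = P \left(-2 + U\right) + 6 = 6 + P \left(-2 + U\right)$)
$\frac{\sqrt{18072 + 12995}}{17861} + \frac{z{\left(-196,216 \right)}}{j} = \frac{\sqrt{18072 + 12995}}{17861} + \frac{6 - 432 + 216 \left(-196\right)}{-29568} = \sqrt{31067} \cdot \frac{1}{17861} + \left(6 - 432 - 42336\right) \left(- \frac{1}{29568}\right) = \frac{\sqrt{31067}}{17861} - - \frac{7127}{4928} = \frac{\sqrt{31067}}{17861} + \frac{7127}{4928} = \frac{7127}{4928} + \frac{\sqrt{31067}}{17861}$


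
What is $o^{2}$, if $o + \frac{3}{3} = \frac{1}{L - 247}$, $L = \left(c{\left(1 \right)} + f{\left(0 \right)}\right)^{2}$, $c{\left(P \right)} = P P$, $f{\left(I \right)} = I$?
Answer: $\frac{61009}{60516} \approx 1.0081$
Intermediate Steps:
$c{\left(P \right)} = P^{2}$
$L = 1$ ($L = \left(1^{2} + 0\right)^{2} = \left(1 + 0\right)^{2} = 1^{2} = 1$)
$o = - \frac{247}{246}$ ($o = -1 + \frac{1}{1 - 247} = -1 + \frac{1}{-246} = -1 - \frac{1}{246} = - \frac{247}{246} \approx -1.0041$)
$o^{2} = \left(- \frac{247}{246}\right)^{2} = \frac{61009}{60516}$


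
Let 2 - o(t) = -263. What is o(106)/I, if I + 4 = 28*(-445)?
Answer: -265/12464 ≈ -0.021261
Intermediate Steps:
I = -12464 (I = -4 + 28*(-445) = -4 - 12460 = -12464)
o(t) = 265 (o(t) = 2 - 1*(-263) = 2 + 263 = 265)
o(106)/I = 265/(-12464) = 265*(-1/12464) = -265/12464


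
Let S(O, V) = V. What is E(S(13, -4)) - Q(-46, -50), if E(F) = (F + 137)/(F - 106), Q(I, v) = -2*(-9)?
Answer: -2113/110 ≈ -19.209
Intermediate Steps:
Q(I, v) = 18
E(F) = (137 + F)/(-106 + F)
E(S(13, -4)) - Q(-46, -50) = (137 - 4)/(-106 - 4) - 1*18 = 133/(-110) - 18 = -1/110*133 - 18 = -133/110 - 18 = -2113/110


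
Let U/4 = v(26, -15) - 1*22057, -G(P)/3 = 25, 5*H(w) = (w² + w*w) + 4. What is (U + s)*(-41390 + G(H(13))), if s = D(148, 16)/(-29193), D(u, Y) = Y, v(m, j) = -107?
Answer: 107317002184160/29193 ≈ 3.6761e+9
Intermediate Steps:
H(w) = ⅘ + 2*w²/5 (H(w) = ((w² + w*w) + 4)/5 = ((w² + w²) + 4)/5 = (2*w² + 4)/5 = (4 + 2*w²)/5 = ⅘ + 2*w²/5)
G(P) = -75 (G(P) = -3*25 = -75)
U = -88656 (U = 4*(-107 - 1*22057) = 4*(-107 - 22057) = 4*(-22164) = -88656)
s = -16/29193 (s = 16/(-29193) = 16*(-1/29193) = -16/29193 ≈ -0.00054808)
(U + s)*(-41390 + G(H(13))) = (-88656 - 16/29193)*(-41390 - 75) = -2588134624/29193*(-41465) = 107317002184160/29193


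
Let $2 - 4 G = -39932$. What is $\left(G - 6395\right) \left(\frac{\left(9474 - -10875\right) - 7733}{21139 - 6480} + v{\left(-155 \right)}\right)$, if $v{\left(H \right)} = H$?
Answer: $- \frac{16216639633}{29318} \approx -5.5313 \cdot 10^{5}$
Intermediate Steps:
$G = \frac{19967}{2}$ ($G = \frac{1}{2} - -9983 = \frac{1}{2} + 9983 = \frac{19967}{2} \approx 9983.5$)
$\left(G - 6395\right) \left(\frac{\left(9474 - -10875\right) - 7733}{21139 - 6480} + v{\left(-155 \right)}\right) = \left(\frac{19967}{2} - 6395\right) \left(\frac{\left(9474 - -10875\right) - 7733}{21139 - 6480} - 155\right) = \frac{7177 \left(\frac{\left(9474 + 10875\right) - 7733}{14659} - 155\right)}{2} = \frac{7177 \left(\left(20349 - 7733\right) \frac{1}{14659} - 155\right)}{2} = \frac{7177 \left(12616 \cdot \frac{1}{14659} - 155\right)}{2} = \frac{7177 \left(\frac{12616}{14659} - 155\right)}{2} = \frac{7177}{2} \left(- \frac{2259529}{14659}\right) = - \frac{16216639633}{29318}$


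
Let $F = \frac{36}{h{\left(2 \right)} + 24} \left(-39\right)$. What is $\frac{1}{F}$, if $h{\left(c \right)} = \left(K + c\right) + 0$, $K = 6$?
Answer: $- \frac{8}{351} \approx -0.022792$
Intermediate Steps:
$h{\left(c \right)} = 6 + c$ ($h{\left(c \right)} = \left(6 + c\right) + 0 = 6 + c$)
$F = - \frac{351}{8}$ ($F = \frac{36}{\left(6 + 2\right) + 24} \left(-39\right) = \frac{36}{8 + 24} \left(-39\right) = \frac{36}{32} \left(-39\right) = 36 \cdot \frac{1}{32} \left(-39\right) = \frac{9}{8} \left(-39\right) = - \frac{351}{8} \approx -43.875$)
$\frac{1}{F} = \frac{1}{- \frac{351}{8}} = - \frac{8}{351}$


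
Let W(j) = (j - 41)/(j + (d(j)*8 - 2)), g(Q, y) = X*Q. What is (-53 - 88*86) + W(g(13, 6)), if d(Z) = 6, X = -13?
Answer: -312391/41 ≈ -7619.3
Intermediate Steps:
g(Q, y) = -13*Q
W(j) = (-41 + j)/(46 + j) (W(j) = (j - 41)/(j + (6*8 - 2)) = (-41 + j)/(j + (48 - 2)) = (-41 + j)/(j + 46) = (-41 + j)/(46 + j))
(-53 - 88*86) + W(g(13, 6)) = (-53 - 88*86) + (-41 - 13*13)/(46 - 13*13) = (-53 - 7568) + (-41 - 169)/(46 - 169) = -7621 - 210/(-123) = -7621 - 1/123*(-210) = -7621 + 70/41 = -312391/41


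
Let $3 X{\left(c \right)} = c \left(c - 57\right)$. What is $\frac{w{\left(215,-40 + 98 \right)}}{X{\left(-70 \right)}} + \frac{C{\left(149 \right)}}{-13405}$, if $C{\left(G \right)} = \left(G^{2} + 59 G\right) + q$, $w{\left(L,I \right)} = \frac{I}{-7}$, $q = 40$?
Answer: $- \frac{27620769}{11917045} \approx -2.3178$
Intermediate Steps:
$w{\left(L,I \right)} = - \frac{I}{7}$ ($w{\left(L,I \right)} = I \left(- \frac{1}{7}\right) = - \frac{I}{7}$)
$X{\left(c \right)} = \frac{c \left(-57 + c\right)}{3}$ ($X{\left(c \right)} = \frac{c \left(c - 57\right)}{3} = \frac{c \left(-57 + c\right)}{3}$)
$C{\left(G \right)} = 40 + G^{2} + 59 G$ ($C{\left(G \right)} = \left(G^{2} + 59 G\right) + 40 = 40 + G^{2} + 59 G$)
$\frac{w{\left(215,-40 + 98 \right)}}{X{\left(-70 \right)}} + \frac{C{\left(149 \right)}}{-13405} = \frac{\left(- \frac{1}{7}\right) \left(-40 + 98\right)}{\frac{1}{3} \left(-70\right) \left(-57 - 70\right)} + \frac{40 + 149^{2} + 59 \cdot 149}{-13405} = \frac{\left(- \frac{1}{7}\right) 58}{\frac{1}{3} \left(-70\right) \left(-127\right)} + \left(40 + 22201 + 8791\right) \left(- \frac{1}{13405}\right) = - \frac{58}{7 \cdot \frac{8890}{3}} + 31032 \left(- \frac{1}{13405}\right) = \left(- \frac{58}{7}\right) \frac{3}{8890} - \frac{31032}{13405} = - \frac{87}{31115} - \frac{31032}{13405} = - \frac{27620769}{11917045}$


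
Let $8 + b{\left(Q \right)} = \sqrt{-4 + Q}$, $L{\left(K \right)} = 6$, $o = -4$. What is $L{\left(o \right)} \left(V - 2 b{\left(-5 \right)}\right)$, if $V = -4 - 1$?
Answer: $66 - 36 i \approx 66.0 - 36.0 i$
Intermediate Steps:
$V = -5$ ($V = -4 - 1 = -5$)
$b{\left(Q \right)} = -8 + \sqrt{-4 + Q}$
$L{\left(o \right)} \left(V - 2 b{\left(-5 \right)}\right) = 6 \left(-5 - 2 \left(-8 + \sqrt{-4 - 5}\right)\right) = 6 \left(-5 - 2 \left(-8 + \sqrt{-9}\right)\right) = 6 \left(-5 - 2 \left(-8 + 3 i\right)\right) = 6 \left(-5 + \left(16 - 6 i\right)\right) = 6 \left(11 - 6 i\right) = 66 - 36 i$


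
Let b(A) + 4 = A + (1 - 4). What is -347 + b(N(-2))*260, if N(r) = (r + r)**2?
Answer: 1993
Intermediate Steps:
N(r) = 4*r**2 (N(r) = (2*r)**2 = 4*r**2)
b(A) = -7 + A (b(A) = -4 + (A + (1 - 4)) = -4 + (A - 3) = -4 + (-3 + A) = -7 + A)
-347 + b(N(-2))*260 = -347 + (-7 + 4*(-2)**2)*260 = -347 + (-7 + 4*4)*260 = -347 + (-7 + 16)*260 = -347 + 9*260 = -347 + 2340 = 1993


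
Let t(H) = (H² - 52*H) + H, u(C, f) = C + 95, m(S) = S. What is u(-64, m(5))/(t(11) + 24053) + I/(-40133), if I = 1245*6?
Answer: -175144987/947660529 ≈ -0.18482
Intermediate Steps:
u(C, f) = 95 + C
t(H) = H² - 51*H
I = 7470
u(-64, m(5))/(t(11) + 24053) + I/(-40133) = (95 - 64)/(11*(-51 + 11) + 24053) + 7470/(-40133) = 31/(11*(-40) + 24053) + 7470*(-1/40133) = 31/(-440 + 24053) - 7470/40133 = 31/23613 - 7470/40133 = -175144987/947660529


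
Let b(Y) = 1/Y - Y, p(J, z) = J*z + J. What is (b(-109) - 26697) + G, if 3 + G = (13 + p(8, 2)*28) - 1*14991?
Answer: -4457774/109 ≈ -40897.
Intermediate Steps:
p(J, z) = J + J*z
G = -14309 (G = -3 + ((13 + (8*(1 + 2))*28) - 1*14991) = -3 + ((13 + (8*3)*28) - 14991) = -3 + ((13 + 24*28) - 14991) = -3 + ((13 + 672) - 14991) = -3 + (685 - 14991) = -3 - 14306 = -14309)
(b(-109) - 26697) + G = ((1/(-109) - 1*(-109)) - 26697) - 14309 = ((-1/109 + 109) - 26697) - 14309 = (11880/109 - 26697) - 14309 = -2898093/109 - 14309 = -4457774/109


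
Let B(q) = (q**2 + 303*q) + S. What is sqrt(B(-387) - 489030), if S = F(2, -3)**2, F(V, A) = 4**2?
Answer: I*sqrt(456266) ≈ 675.47*I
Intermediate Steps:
F(V, A) = 16
S = 256 (S = 16**2 = 256)
B(q) = 256 + q**2 + 303*q (B(q) = (q**2 + 303*q) + 256 = 256 + q**2 + 303*q)
sqrt(B(-387) - 489030) = sqrt((256 + (-387)**2 + 303*(-387)) - 489030) = sqrt((256 + 149769 - 117261) - 489030) = sqrt(32764 - 489030) = sqrt(-456266) = I*sqrt(456266)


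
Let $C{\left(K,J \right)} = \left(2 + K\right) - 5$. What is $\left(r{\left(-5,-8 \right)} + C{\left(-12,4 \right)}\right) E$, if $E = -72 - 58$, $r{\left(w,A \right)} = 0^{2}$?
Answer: $1950$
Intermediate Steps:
$r{\left(w,A \right)} = 0$
$C{\left(K,J \right)} = -3 + K$
$E = -130$
$\left(r{\left(-5,-8 \right)} + C{\left(-12,4 \right)}\right) E = \left(0 - 15\right) \left(-130\right) = \left(-15\right) \left(-130\right) = 1950$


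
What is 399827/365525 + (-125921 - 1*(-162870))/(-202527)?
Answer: 67469979604/74028681675 ≈ 0.91140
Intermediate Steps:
399827/365525 + (-125921 - 1*(-162870))/(-202527) = 399827*(1/365525) + (-125921 + 162870)*(-1/202527) = 399827/365525 + 36949*(-1/202527) = 399827/365525 - 36949/202527 = 67469979604/74028681675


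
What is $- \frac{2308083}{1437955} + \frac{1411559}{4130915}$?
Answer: $- \frac{300189454564}{237602795153} \approx -1.2634$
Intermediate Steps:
$- \frac{2308083}{1437955} + \frac{1411559}{4130915} = - \frac{300189454564}{237602795153}$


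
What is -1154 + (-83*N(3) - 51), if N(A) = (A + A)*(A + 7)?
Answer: -6185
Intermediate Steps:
N(A) = 2*A*(7 + A) (N(A) = (2*A)*(7 + A) = 2*A*(7 + A))
-1154 + (-83*N(3) - 51) = -1154 + (-166*3*(7 + 3) - 51) = -1154 + (-166*3*10 - 51) = -1154 + (-83*60 - 51) = -1154 + (-4980 - 51) = -1154 - 5031 = -6185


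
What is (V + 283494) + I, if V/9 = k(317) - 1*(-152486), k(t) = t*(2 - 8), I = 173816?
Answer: 1812566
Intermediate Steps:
k(t) = -6*t (k(t) = t*(-6) = -6*t)
V = 1355256 (V = 9*(-6*317 - 1*(-152486)) = 9*(-1902 + 152486) = 9*150584 = 1355256)
(V + 283494) + I = (1355256 + 283494) + 173816 = 1638750 + 173816 = 1812566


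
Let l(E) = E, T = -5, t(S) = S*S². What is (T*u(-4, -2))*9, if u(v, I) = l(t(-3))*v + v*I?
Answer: -5220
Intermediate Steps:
t(S) = S³
u(v, I) = -27*v + I*v (u(v, I) = (-3)³*v + v*I = -27*v + I*v)
(T*u(-4, -2))*9 = -(-20)*(-27 - 2)*9 = -(-20)*(-29)*9 = -5*116*9 = -580*9 = -5220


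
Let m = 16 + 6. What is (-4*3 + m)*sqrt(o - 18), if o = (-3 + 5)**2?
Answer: 10*I*sqrt(14) ≈ 37.417*I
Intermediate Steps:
m = 22
o = 4 (o = 2**2 = 4)
(-4*3 + m)*sqrt(o - 18) = (-4*3 + 22)*sqrt(4 - 18) = (-12 + 22)*sqrt(-14) = 10*(I*sqrt(14)) = 10*I*sqrt(14)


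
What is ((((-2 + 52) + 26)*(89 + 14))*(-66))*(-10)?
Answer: 5166480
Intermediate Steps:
((((-2 + 52) + 26)*(89 + 14))*(-66))*(-10) = (((50 + 26)*103)*(-66))*(-10) = ((76*103)*(-66))*(-10) = (7828*(-66))*(-10) = -516648*(-10) = 5166480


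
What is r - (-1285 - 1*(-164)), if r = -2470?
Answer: -1349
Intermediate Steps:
r - (-1285 - 1*(-164)) = -2470 - (-1285 - 1*(-164)) = -2470 - (-1285 + 164) = -2470 - 1*(-1121) = -2470 + 1121 = -1349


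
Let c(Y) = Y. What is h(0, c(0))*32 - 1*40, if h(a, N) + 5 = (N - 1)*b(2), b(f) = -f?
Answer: -136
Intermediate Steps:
h(a, N) = -3 - 2*N (h(a, N) = -5 + (N - 1)*(-1*2) = -5 + (-1 + N)*(-2) = -5 + (2 - 2*N) = -3 - 2*N)
h(0, c(0))*32 - 1*40 = (-3 - 2*0)*32 - 1*40 = (-3 + 0)*32 - 40 = -3*32 - 40 = -96 - 40 = -136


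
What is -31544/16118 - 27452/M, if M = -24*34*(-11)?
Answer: -90701285/18084396 ≈ -5.0154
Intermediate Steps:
M = 8976 (M = -816*(-11) = 8976)
-31544/16118 - 27452/M = -31544/16118 - 27452/8976 = -31544*1/16118 - 27452*1/8976 = -15772/8059 - 6863/2244 = -90701285/18084396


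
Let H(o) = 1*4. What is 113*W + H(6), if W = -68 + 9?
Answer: -6663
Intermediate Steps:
H(o) = 4
W = -59
113*W + H(6) = 113*(-59) + 4 = -6667 + 4 = -6663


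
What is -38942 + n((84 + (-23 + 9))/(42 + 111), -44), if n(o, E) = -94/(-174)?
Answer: -3387907/87 ≈ -38941.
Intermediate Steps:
n(o, E) = 47/87 (n(o, E) = -94*(-1/174) = 47/87)
-38942 + n((84 + (-23 + 9))/(42 + 111), -44) = -38942 + 47/87 = -3387907/87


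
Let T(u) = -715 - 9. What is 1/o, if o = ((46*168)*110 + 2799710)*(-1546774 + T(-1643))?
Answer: -1/5648042725420 ≈ -1.7705e-13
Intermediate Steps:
T(u) = -724
o = -5648042725420 (o = ((46*168)*110 + 2799710)*(-1546774 - 724) = (7728*110 + 2799710)*(-1547498) = (850080 + 2799710)*(-1547498) = 3649790*(-1547498) = -5648042725420)
1/o = 1/(-5648042725420) = -1/5648042725420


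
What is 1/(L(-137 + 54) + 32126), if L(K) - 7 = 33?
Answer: 1/32166 ≈ 3.1089e-5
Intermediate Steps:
L(K) = 40 (L(K) = 7 + 33 = 40)
1/(L(-137 + 54) + 32126) = 1/(40 + 32126) = 1/32166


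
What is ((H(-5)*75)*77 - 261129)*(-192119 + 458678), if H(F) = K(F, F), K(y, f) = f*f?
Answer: -31121829486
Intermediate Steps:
K(y, f) = f²
H(F) = F²
((H(-5)*75)*77 - 261129)*(-192119 + 458678) = (((-5)²*75)*77 - 261129)*(-192119 + 458678) = ((25*75)*77 - 261129)*266559 = (1875*77 - 261129)*266559 = (144375 - 261129)*266559 = -116754*266559 = -31121829486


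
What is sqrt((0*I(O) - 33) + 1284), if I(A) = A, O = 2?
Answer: 3*sqrt(139) ≈ 35.370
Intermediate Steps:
sqrt((0*I(O) - 33) + 1284) = sqrt((0*2 - 33) + 1284) = sqrt((0 - 33) + 1284) = sqrt(-33 + 1284) = sqrt(1251) = 3*sqrt(139)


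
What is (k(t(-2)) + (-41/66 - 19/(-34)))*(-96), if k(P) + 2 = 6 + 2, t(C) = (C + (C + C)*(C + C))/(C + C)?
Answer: -106592/187 ≈ -570.01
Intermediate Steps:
t(C) = (C + 4*C**2)/(2*C) (t(C) = (C + (2*C)*(2*C))/((2*C)) = (C + 4*C**2)*(1/(2*C)) = (C + 4*C**2)/(2*C))
k(P) = 6 (k(P) = -2 + (6 + 2) = -2 + 8 = 6)
(k(t(-2)) + (-41/66 - 19/(-34)))*(-96) = (6 + (-41/66 - 19/(-34)))*(-96) = (6 + (-41*1/66 - 19*(-1/34)))*(-96) = (6 + (-41/66 + 19/34))*(-96) = (6 - 35/561)*(-96) = (3331/561)*(-96) = -106592/187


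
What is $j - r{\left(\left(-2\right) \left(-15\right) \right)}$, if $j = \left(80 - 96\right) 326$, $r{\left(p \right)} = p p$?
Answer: $-6116$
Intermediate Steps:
$r{\left(p \right)} = p^{2}$
$j = -5216$ ($j = \left(-16\right) 326 = -5216$)
$j - r{\left(\left(-2\right) \left(-15\right) \right)} = -5216 - \left(\left(-2\right) \left(-15\right)\right)^{2} = -5216 - 30^{2} = -5216 - 900 = -6116$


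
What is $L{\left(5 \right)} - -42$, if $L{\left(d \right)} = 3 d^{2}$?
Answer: $117$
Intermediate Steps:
$L{\left(5 \right)} - -42 = 3 \cdot 5^{2} - -42 = 3 \cdot 25 + 42 = 75 + 42 = 117$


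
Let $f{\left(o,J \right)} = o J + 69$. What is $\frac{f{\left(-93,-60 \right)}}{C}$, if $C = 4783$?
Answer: $\frac{5649}{4783} \approx 1.1811$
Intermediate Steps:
$f{\left(o,J \right)} = 69 + J o$ ($f{\left(o,J \right)} = J o + 69 = 69 + J o$)
$\frac{f{\left(-93,-60 \right)}}{C} = \frac{69 - -5580}{4783} = \left(69 + 5580\right) \frac{1}{4783} = 5649 \cdot \frac{1}{4783} = \frac{5649}{4783}$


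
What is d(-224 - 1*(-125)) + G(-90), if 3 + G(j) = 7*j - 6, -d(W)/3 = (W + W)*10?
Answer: 5301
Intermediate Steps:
d(W) = -60*W (d(W) = -3*(W + W)*10 = -3*2*W*10 = -60*W)
G(j) = -9 + 7*j (G(j) = -3 + (7*j - 6) = -3 + (-6 + 7*j) = -9 + 7*j)
d(-224 - 1*(-125)) + G(-90) = -60*(-224 - 1*(-125)) + (-9 + 7*(-90)) = -60*(-224 + 125) + (-9 - 630) = -60*(-99) - 639 = 5940 - 639 = 5301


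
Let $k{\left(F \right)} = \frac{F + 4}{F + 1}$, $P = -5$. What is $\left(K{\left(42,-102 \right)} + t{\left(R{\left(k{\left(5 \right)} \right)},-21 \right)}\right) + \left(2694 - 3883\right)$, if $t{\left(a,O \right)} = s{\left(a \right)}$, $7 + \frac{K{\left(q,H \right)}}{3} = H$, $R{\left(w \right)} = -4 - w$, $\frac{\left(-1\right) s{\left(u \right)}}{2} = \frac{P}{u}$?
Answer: $- \frac{16696}{11} \approx -1517.8$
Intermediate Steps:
$s{\left(u \right)} = \frac{10}{u}$ ($s{\left(u \right)} = - 2 \left(- \frac{5}{u}\right) = \frac{10}{u}$)
$k{\left(F \right)} = \frac{4 + F}{1 + F}$
$K{\left(q,H \right)} = -21 + 3 H$
$t{\left(a,O \right)} = \frac{10}{a}$
$\left(K{\left(42,-102 \right)} + t{\left(R{\left(k{\left(5 \right)} \right)},-21 \right)}\right) + \left(2694 - 3883\right) = \left(\left(-21 + 3 \left(-102\right)\right) + \frac{10}{-4 - \frac{4 + 5}{1 + 5}}\right) + \left(2694 - 3883\right) = \left(\left(-21 - 306\right) + \frac{10}{-4 - \frac{1}{6} \cdot 9}\right) - 1189 = \left(-327 + \frac{10}{-4 - \frac{1}{6} \cdot 9}\right) - 1189 = \left(-327 + \frac{10}{-4 - \frac{3}{2}}\right) - 1189 = \left(-327 + \frac{10}{- \frac{11}{2}}\right) - 1189 = \left(-327 + 10 \left(- \frac{2}{11}\right)\right) - 1189 = \left(-327 - \frac{20}{11}\right) - 1189 = - \frac{3617}{11} - 1189 = - \frac{16696}{11}$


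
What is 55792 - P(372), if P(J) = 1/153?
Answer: 8536175/153 ≈ 55792.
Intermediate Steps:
P(J) = 1/153
55792 - P(372) = 55792 - 1*1/153 = 55792 - 1/153 = 8536175/153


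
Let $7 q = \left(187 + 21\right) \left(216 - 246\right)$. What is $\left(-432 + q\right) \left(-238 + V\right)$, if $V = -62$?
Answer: $\frac{2779200}{7} \approx 3.9703 \cdot 10^{5}$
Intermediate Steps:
$q = - \frac{6240}{7}$ ($q = \frac{\left(187 + 21\right) \left(216 - 246\right)}{7} = \frac{208 \left(-30\right)}{7} = \frac{1}{7} \left(-6240\right) = - \frac{6240}{7} \approx -891.43$)
$\left(-432 + q\right) \left(-238 + V\right) = \left(-432 - \frac{6240}{7}\right) \left(-238 - 62\right) = \left(- \frac{9264}{7}\right) \left(-300\right) = \frac{2779200}{7}$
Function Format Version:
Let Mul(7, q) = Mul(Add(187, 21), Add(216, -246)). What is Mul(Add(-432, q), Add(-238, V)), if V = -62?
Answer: Rational(2779200, 7) ≈ 3.9703e+5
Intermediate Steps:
q = Rational(-6240, 7) (q = Mul(Rational(1, 7), Mul(Add(187, 21), Add(216, -246))) = Mul(Rational(1, 7), Mul(208, -30)) = Mul(Rational(1, 7), -6240) = Rational(-6240, 7) ≈ -891.43)
Mul(Add(-432, q), Add(-238, V)) = Mul(Add(-432, Rational(-6240, 7)), Add(-238, -62)) = Mul(Rational(-9264, 7), -300) = Rational(2779200, 7)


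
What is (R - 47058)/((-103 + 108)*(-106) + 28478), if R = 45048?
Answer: -335/4658 ≈ -0.071919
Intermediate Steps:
(R - 47058)/((-103 + 108)*(-106) + 28478) = (45048 - 47058)/((-103 + 108)*(-106) + 28478) = -2010/(5*(-106) + 28478) = -2010/(-530 + 28478) = -2010/27948 = -2010*1/27948 = -335/4658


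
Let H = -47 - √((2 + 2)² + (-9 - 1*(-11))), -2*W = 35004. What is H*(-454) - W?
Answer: 38840 + 1362*√2 ≈ 40766.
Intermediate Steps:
W = -17502 (W = -½*35004 = -17502)
H = -47 - 3*√2 (H = -47 - √(4² + (-9 + 11)) = -47 - √(16 + 2) = -47 - √18 = -47 - 3*√2 ≈ -51.243)
H*(-454) - W = (-47 - 3*√2)*(-454) - 1*(-17502) = (21338 + 1362*√2) + 17502 = 38840 + 1362*√2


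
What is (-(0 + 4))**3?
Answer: -64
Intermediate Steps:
(-(0 + 4))**3 = (-1*4)**3 = (-4)**3 = -64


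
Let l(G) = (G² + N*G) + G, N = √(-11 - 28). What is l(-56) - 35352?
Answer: -32272 - 56*I*√39 ≈ -32272.0 - 349.72*I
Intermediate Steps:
N = I*√39 (N = √(-39) = I*√39 ≈ 6.245*I)
l(G) = G + G² + I*G*√39 (l(G) = (G² + (I*√39)*G) + G = (G² + I*G*√39) + G = G + G² + I*G*√39)
l(-56) - 35352 = -56*(1 - 56 + I*√39) - 35352 = -56*(-55 + I*√39) - 35352 = (3080 - 56*I*√39) - 35352 = -32272 - 56*I*√39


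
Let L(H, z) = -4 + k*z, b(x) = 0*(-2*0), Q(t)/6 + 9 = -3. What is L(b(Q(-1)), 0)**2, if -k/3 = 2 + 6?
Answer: 16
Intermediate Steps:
k = -24 (k = -3*(2 + 6) = -3*8 = -24)
Q(t) = -72 (Q(t) = -54 + 6*(-3) = -54 - 18 = -72)
b(x) = 0 (b(x) = 0*0 = 0)
L(H, z) = -4 - 24*z
L(b(Q(-1)), 0)**2 = (-4 - 24*0)**2 = (-4 + 0)**2 = (-4)**2 = 16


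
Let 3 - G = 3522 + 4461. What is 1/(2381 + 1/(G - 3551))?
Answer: 11531/27455310 ≈ 0.00041999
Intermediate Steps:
G = -7980 (G = 3 - (3522 + 4461) = 3 - 1*7983 = 3 - 7983 = -7980)
1/(2381 + 1/(G - 3551)) = 1/(2381 + 1/(-7980 - 3551)) = 1/(2381 + 1/(-11531)) = 1/(2381 - 1/11531) = 1/(27455310/11531) = 11531/27455310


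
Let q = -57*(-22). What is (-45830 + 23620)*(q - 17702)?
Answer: 365310080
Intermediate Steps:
q = 1254
(-45830 + 23620)*(q - 17702) = (-45830 + 23620)*(1254 - 17702) = -22210*(-16448) = 365310080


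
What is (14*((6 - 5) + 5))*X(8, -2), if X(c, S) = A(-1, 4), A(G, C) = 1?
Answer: 84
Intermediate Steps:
X(c, S) = 1
(14*((6 - 5) + 5))*X(8, -2) = (14*((6 - 5) + 5))*1 = (14*(1 + 5))*1 = (14*6)*1 = 84*1 = 84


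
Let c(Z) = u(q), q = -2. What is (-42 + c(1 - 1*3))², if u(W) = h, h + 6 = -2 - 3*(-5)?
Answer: 1225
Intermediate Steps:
h = 7 (h = -6 + (-2 - 3*(-5)) = -6 + (-2 + 15) = -6 + 13 = 7)
u(W) = 7
c(Z) = 7
(-42 + c(1 - 1*3))² = (-42 + 7)² = (-35)² = 1225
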